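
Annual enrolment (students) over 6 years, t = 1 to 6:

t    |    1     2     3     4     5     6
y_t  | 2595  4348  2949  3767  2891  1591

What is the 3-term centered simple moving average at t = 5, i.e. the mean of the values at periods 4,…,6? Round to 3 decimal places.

2749.667

Sum of periods 4–6: 3767 + 2891 + 1591 = 8249
Divide by 3: 8249 / 3 = 2749.667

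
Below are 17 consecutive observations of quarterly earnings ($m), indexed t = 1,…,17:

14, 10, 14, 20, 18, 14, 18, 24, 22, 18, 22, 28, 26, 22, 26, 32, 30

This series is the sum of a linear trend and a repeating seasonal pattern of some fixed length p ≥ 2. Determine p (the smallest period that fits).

4

First differences y_{t+1} − y_t: -4, 4, 6, -2, -4, 4, 6, -2, -4, 4, …
The difference pattern repeats every 4 terms and not for any smaller step, so p = 4.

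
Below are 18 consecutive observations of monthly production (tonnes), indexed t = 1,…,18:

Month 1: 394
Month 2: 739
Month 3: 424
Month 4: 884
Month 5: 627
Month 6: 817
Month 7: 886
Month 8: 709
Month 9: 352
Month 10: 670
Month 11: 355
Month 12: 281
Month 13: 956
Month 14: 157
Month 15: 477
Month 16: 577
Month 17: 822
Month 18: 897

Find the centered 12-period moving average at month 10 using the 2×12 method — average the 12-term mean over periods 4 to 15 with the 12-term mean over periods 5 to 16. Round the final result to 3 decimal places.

Sum over 4–15: 884 + 627 + 817 + 886 + 709 + 352 + 670 + 355 + 281 + 956 + 157 + 477 = 7171
Sum over 5–16: 627 + 817 + 886 + 709 + 352 + 670 + 355 + 281 + 956 + 157 + 477 + 577 = 6864
CMA at t=10 = (7171 + 6864) / (2·12) = 14035 / 24 = 584.792

584.792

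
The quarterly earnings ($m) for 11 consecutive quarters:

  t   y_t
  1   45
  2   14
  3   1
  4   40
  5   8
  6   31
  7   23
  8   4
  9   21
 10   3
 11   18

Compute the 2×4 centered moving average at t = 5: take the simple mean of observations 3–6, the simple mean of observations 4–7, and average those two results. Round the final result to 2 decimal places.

Sum over 3–6: 1 + 40 + 8 + 31 = 80
Sum over 4–7: 40 + 8 + 31 + 23 = 102
CMA at t=5 = (80 + 102) / (2·4) = 182 / 8 = 22.75

22.75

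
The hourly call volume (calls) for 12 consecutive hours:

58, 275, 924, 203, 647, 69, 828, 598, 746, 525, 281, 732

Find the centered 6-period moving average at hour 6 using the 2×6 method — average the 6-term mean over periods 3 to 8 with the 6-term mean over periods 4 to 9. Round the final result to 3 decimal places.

Sum over 3–8: 924 + 203 + 647 + 69 + 828 + 598 = 3269
Sum over 4–9: 203 + 647 + 69 + 828 + 598 + 746 = 3091
CMA at t=6 = (3269 + 3091) / (2·6) = 6360 / 12 = 530.000

530.000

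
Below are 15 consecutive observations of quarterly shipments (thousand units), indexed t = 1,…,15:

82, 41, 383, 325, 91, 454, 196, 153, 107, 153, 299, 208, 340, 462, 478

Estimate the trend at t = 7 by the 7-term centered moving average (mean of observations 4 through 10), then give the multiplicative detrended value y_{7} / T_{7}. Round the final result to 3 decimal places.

Trend T_7 = (325 + 91 + 454 + 196 + 153 + 107 + 153) / 7 = 1479/7 = 211.28571
Ratio to trend: 196 / 211.28571 = 0.928

0.928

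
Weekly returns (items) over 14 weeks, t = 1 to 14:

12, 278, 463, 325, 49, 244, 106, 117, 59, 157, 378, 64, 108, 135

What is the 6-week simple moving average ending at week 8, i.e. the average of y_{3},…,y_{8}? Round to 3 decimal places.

217.333

Sum of periods 3–8: 463 + 325 + 49 + 244 + 106 + 117 = 1304
Divide by 6: 1304 / 6 = 217.333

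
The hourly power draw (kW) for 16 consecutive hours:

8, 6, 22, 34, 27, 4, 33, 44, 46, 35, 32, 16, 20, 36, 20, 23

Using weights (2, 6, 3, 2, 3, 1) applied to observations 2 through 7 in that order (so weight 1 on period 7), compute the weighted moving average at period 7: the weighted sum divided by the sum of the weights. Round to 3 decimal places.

Weighted sum: 2·6 + 6·22 + 3·34 + 2·27 + 3·4 + 1·33 = 12 + 132 + 102 + 54 + 12 + 33 = 345
Weight total: 2 + 6 + 3 + 2 + 3 + 1 = 17
WMA = 345 / 17 = 20.294

20.294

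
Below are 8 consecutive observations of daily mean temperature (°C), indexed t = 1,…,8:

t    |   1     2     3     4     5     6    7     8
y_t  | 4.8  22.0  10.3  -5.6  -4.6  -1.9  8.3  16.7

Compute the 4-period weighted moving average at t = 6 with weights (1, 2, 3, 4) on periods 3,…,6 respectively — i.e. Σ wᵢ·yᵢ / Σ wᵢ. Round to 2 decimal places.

-2.23

Weighted sum: 1·10.3 + 2·-5.6 + 3·-4.6 + 4·-1.9 = 10.3 + -11.2 + -13.8 + -7.6 = -22.3
Weight total: 1 + 2 + 3 + 4 = 10
WMA = -22.3 / 10 = -2.23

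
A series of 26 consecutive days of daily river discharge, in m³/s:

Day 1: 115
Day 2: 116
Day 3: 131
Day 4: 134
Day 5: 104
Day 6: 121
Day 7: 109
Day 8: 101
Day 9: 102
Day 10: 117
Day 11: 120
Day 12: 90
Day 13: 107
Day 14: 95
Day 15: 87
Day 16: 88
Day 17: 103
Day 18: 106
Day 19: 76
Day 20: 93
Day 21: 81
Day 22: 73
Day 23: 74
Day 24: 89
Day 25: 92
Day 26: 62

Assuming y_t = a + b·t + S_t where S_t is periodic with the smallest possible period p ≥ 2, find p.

First differences y_{t+1} − y_t: 1, 15, 3, -30, 17, -12, -8, 1, 15, 3, -30, 17, -12, -8, 1, 15, …
The difference pattern repeats every 7 terms and not for any smaller step, so p = 7.

7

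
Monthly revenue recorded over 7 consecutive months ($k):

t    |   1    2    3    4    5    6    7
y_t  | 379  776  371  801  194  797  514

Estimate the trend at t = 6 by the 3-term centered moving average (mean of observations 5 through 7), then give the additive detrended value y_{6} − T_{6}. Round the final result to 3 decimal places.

295.333

Trend T_6 = (194 + 797 + 514) / 3 = 1505/3 = 501.66667
Detrended value: 797 − 501.66667 = 295.333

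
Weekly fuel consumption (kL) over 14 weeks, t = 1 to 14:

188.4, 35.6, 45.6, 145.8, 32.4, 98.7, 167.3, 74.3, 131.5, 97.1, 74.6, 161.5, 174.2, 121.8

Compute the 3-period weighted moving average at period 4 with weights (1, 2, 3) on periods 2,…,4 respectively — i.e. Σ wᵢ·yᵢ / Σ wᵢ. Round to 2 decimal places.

94.03

Weighted sum: 1·35.6 + 2·45.6 + 3·145.8 = 35.6 + 91.2 + 437.4 = 564.2
Weight total: 1 + 2 + 3 = 6
WMA = 564.2 / 6 = 94.03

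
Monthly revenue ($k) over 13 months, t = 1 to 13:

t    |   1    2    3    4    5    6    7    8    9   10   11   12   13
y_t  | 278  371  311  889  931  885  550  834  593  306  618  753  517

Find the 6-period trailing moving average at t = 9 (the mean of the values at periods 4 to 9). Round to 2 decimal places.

Sum of periods 4–9: 889 + 931 + 885 + 550 + 834 + 593 = 4682
Divide by 6: 4682 / 6 = 780.33

780.33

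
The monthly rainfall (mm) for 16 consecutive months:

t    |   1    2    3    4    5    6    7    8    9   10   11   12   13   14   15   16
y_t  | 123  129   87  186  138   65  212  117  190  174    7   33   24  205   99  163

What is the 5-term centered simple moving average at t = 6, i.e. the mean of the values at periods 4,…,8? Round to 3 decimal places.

143.600

Sum of periods 4–8: 186 + 138 + 65 + 212 + 117 = 718
Divide by 5: 718 / 5 = 143.600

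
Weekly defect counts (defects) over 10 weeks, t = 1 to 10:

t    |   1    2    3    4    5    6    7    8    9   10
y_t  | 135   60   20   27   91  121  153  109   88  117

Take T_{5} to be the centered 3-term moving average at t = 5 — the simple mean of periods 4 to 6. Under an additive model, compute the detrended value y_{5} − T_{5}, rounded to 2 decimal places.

Trend T_5 = (27 + 91 + 121) / 3 = 239/3 = 79.6667
Detrended value: 91 − 79.6667 = 11.33

11.33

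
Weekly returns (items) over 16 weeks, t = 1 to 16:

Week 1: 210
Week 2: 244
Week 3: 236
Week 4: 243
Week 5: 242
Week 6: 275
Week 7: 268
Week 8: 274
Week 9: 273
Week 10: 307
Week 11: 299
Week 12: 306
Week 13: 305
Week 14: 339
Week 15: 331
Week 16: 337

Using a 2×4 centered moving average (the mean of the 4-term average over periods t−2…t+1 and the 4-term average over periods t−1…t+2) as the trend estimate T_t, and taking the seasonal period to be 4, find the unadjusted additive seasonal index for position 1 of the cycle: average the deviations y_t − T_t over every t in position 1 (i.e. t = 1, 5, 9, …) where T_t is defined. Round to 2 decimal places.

Season position 1 occurs at t = 5, 9, 13 (where T_t is defined).
t=5: T_5 = 253.0000; y_5 − T_5 = 242 − 253.0000 = -11.0000
t=9: T_9 = 284.3750; y_9 − T_9 = 273 − 284.3750 = -11.3750
t=13: T_13 = 316.2500; y_13 − T_13 = 305 − 316.2500 = -11.2500
Mean deviation: (-11.0000 + -11.3750 + -11.2500) / 3 = -11.21

-11.21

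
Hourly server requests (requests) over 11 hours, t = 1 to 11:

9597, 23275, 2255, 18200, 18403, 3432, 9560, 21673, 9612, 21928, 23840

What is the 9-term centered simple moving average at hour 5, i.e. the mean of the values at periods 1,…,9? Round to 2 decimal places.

Sum of periods 1–9: 9597 + 23275 + 2255 + 18200 + 18403 + 3432 + 9560 + 21673 + 9612 = 116007
Divide by 9: 116007 / 9 = 12889.67

12889.67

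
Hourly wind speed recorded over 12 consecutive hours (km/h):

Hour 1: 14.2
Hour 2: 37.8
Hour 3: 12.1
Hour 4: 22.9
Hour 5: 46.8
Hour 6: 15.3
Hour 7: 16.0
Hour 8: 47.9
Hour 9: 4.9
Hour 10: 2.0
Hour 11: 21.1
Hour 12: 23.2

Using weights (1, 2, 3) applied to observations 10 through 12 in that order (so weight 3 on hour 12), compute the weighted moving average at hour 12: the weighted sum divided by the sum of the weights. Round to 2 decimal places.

18.97

Weighted sum: 1·2.0 + 2·21.1 + 3·23.2 = 2.0 + 42.2 + 69.6 = 113.8
Weight total: 1 + 2 + 3 = 6
WMA = 113.8 / 6 = 18.97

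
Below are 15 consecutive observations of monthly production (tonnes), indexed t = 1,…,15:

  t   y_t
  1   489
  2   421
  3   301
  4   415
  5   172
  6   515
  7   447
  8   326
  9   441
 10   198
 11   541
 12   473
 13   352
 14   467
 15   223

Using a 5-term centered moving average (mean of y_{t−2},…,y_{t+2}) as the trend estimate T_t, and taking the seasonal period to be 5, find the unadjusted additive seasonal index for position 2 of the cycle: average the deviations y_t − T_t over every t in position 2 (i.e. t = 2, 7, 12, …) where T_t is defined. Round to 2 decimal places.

66.80

Season position 2 occurs at t = 7, 12 (where T_t is defined).
t=7: T_7 = 380.2000; y_7 − T_7 = 447 − 380.2000 = 66.8000
t=12: T_12 = 406.2000; y_12 − T_12 = 473 − 406.2000 = 66.8000
Mean deviation: (66.8000 + 66.8000) / 2 = 66.80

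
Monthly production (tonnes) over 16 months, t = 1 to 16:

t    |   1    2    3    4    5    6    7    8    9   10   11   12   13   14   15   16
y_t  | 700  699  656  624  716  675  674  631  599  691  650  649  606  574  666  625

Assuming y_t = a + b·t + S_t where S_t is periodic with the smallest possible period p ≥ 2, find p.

First differences y_{t+1} − y_t: -1, -43, -32, 92, -41, -1, -43, -32, 92, -41, -1, -43, …
The difference pattern repeats every 5 terms and not for any smaller step, so p = 5.

5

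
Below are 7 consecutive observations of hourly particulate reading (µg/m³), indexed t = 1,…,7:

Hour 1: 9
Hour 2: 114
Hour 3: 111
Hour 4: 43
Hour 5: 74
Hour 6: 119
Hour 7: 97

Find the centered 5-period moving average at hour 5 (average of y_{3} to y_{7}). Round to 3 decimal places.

Sum of periods 3–7: 111 + 43 + 74 + 119 + 97 = 444
Divide by 5: 444 / 5 = 88.800

88.800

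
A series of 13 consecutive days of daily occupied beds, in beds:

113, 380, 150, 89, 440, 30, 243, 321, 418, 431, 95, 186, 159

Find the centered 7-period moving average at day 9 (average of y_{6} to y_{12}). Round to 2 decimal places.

Sum of periods 6–12: 30 + 243 + 321 + 418 + 431 + 95 + 186 = 1724
Divide by 7: 1724 / 7 = 246.29

246.29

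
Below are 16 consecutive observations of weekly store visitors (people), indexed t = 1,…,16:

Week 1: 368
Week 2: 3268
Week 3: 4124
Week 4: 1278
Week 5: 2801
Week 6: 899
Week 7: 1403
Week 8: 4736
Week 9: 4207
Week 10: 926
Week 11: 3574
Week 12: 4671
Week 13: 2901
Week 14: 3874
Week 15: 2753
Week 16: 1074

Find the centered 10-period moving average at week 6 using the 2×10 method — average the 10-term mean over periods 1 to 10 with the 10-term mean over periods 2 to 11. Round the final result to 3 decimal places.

Sum over 1–10: 368 + 3268 + 4124 + 1278 + 2801 + 899 + 1403 + 4736 + 4207 + 926 = 24010
Sum over 2–11: 3268 + 4124 + 1278 + 2801 + 899 + 1403 + 4736 + 4207 + 926 + 3574 = 27216
CMA at t=6 = (24010 + 27216) / (2·10) = 51226 / 20 = 2561.300

2561.300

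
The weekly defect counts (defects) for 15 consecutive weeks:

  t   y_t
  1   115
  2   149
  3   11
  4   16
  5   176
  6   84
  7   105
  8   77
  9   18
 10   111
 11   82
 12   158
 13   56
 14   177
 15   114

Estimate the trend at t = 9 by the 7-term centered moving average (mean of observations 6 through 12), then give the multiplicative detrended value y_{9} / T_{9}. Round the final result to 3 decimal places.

Trend T_9 = (84 + 105 + 77 + 18 + 111 + 82 + 158) / 7 = 635/7 = 90.71429
Ratio to trend: 18 / 90.71429 = 0.198

0.198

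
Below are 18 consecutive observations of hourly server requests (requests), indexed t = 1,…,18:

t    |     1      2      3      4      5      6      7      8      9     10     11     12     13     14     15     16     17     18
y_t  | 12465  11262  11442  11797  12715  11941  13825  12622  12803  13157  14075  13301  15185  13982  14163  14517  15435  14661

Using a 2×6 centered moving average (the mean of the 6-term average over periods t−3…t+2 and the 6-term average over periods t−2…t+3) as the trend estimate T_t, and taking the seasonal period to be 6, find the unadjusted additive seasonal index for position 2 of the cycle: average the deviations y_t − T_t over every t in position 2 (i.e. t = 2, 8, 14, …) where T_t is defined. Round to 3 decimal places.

Season position 2 occurs at t = 8, 14 (where T_t is defined).
t=8: T_8 = 12957.16667; y_8 − T_8 = 12622 − 12957.16667 = -335.16667
t=14: T_14 = 14317.16667; y_14 − T_14 = 13982 − 14317.16667 = -335.16667
Mean deviation: (-335.16667 + -335.16667) / 2 = -335.167

-335.167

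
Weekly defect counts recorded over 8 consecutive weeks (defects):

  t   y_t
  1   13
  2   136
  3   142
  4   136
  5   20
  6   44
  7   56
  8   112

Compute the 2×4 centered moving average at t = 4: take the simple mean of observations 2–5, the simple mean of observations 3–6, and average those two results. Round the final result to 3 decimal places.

Sum over 2–5: 136 + 142 + 136 + 20 = 434
Sum over 3–6: 142 + 136 + 20 + 44 = 342
CMA at t=4 = (434 + 342) / (2·4) = 776 / 8 = 97.000

97.000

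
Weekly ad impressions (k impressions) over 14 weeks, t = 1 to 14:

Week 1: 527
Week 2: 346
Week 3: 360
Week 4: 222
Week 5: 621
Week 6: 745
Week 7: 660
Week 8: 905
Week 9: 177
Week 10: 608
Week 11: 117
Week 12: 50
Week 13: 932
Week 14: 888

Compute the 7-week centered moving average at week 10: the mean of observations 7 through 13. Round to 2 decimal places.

492.71

Sum of periods 7–13: 660 + 905 + 177 + 608 + 117 + 50 + 932 = 3449
Divide by 7: 3449 / 7 = 492.71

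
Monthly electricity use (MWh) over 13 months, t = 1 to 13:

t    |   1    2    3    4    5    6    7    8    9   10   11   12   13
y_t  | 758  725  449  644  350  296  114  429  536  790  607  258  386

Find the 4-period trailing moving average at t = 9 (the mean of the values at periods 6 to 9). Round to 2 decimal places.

343.75

Sum of periods 6–9: 296 + 114 + 429 + 536 = 1375
Divide by 4: 1375 / 4 = 343.75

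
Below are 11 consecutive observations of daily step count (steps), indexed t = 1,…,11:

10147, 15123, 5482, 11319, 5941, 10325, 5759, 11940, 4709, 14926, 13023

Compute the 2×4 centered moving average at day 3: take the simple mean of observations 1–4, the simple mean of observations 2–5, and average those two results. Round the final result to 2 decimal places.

Sum over 1–4: 10147 + 15123 + 5482 + 11319 = 42071
Sum over 2–5: 15123 + 5482 + 11319 + 5941 = 37865
CMA at t=3 = (42071 + 37865) / (2·4) = 79936 / 8 = 9992.00

9992.00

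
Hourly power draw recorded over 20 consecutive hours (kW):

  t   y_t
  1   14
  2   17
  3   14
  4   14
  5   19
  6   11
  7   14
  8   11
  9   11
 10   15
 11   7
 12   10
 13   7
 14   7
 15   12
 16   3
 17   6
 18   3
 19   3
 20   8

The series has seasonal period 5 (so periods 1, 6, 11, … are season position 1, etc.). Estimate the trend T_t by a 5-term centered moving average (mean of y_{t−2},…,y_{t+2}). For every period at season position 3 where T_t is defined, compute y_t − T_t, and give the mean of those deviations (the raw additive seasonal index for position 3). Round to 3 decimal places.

-1.550

Season position 3 occurs at t = 3, 8, 13, 18 (where T_t is defined).
t=3: T_3 = 15.60000; y_3 − T_3 = 14 − 15.60000 = -1.60000
t=8: T_8 = 12.40000; y_8 − T_8 = 11 − 12.40000 = -1.40000
t=13: T_13 = 8.60000; y_13 − T_13 = 7 − 8.60000 = -1.60000
t=18: T_18 = 4.60000; y_18 − T_18 = 3 − 4.60000 = -1.60000
Mean deviation: (-1.60000 + -1.40000 + -1.60000 + -1.60000) / 4 = -1.550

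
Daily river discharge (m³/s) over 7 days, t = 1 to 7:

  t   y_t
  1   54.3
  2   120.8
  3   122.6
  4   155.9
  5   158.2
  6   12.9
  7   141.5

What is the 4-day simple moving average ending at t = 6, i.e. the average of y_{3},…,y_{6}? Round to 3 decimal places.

112.400

Sum of periods 3–6: 122.6 + 155.9 + 158.2 + 12.9 = 449.6
Divide by 4: 449.6 / 4 = 112.400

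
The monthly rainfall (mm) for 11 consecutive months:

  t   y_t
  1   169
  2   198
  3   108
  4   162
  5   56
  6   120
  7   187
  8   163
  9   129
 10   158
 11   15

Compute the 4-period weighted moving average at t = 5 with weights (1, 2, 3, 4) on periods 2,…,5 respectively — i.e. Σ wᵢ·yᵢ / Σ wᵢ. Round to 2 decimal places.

112.40

Weighted sum: 1·198 + 2·108 + 3·162 + 4·56 = 198 + 216 + 486 + 224 = 1124
Weight total: 1 + 2 + 3 + 4 = 10
WMA = 1124 / 10 = 112.40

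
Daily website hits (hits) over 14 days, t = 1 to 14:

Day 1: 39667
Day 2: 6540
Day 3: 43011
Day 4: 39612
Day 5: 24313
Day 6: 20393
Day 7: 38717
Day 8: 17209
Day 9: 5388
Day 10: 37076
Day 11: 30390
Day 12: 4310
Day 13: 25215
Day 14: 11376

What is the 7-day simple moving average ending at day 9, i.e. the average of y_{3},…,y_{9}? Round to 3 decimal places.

26949.000

Sum of periods 3–9: 43011 + 39612 + 24313 + 20393 + 38717 + 17209 + 5388 = 188643
Divide by 7: 188643 / 7 = 26949.000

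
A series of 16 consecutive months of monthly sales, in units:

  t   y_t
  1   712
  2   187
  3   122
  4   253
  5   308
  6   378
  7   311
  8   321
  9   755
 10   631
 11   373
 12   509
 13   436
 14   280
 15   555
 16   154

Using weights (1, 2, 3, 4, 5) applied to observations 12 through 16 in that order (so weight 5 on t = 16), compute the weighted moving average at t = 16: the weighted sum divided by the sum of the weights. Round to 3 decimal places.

347.400

Weighted sum: 1·509 + 2·436 + 3·280 + 4·555 + 5·154 = 509 + 872 + 840 + 2220 + 770 = 5211
Weight total: 1 + 2 + 3 + 4 + 5 = 15
WMA = 5211 / 15 = 347.400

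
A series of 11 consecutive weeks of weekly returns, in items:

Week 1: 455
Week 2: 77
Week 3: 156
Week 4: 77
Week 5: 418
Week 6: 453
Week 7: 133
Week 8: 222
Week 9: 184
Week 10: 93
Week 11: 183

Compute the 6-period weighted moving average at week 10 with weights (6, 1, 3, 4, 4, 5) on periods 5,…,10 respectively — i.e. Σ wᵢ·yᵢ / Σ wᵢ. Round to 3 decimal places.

236.913

Weighted sum: 6·418 + 1·453 + 3·133 + 4·222 + 4·184 + 5·93 = 2508 + 453 + 399 + 888 + 736 + 465 = 5449
Weight total: 6 + 1 + 3 + 4 + 4 + 5 = 23
WMA = 5449 / 23 = 236.913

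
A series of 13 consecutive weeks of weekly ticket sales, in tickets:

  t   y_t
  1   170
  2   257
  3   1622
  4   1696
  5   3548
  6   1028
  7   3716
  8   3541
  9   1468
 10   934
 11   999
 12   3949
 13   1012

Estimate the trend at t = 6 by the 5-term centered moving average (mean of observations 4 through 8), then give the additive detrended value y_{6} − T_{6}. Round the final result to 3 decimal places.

Trend T_6 = (1696 + 3548 + 1028 + 3716 + 3541) / 5 = 13529/5 = 2705.80000
Detrended value: 1028 − 2705.80000 = -1677.800

-1677.800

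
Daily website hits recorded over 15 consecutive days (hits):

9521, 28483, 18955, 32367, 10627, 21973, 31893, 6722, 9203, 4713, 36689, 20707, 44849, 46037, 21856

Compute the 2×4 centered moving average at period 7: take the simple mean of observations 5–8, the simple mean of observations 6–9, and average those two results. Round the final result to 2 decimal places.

Sum over 5–8: 10627 + 21973 + 31893 + 6722 = 71215
Sum over 6–9: 21973 + 31893 + 6722 + 9203 = 69791
CMA at t=7 = (71215 + 69791) / (2·4) = 141006 / 8 = 17625.75

17625.75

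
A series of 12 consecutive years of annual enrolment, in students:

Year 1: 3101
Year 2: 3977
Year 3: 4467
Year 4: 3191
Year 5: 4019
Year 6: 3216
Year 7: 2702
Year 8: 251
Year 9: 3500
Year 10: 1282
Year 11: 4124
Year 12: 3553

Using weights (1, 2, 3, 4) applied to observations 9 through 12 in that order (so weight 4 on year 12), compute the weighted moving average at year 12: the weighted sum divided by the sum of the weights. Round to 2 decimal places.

3264.80

Weighted sum: 1·3500 + 2·1282 + 3·4124 + 4·3553 = 3500 + 2564 + 12372 + 14212 = 32648
Weight total: 1 + 2 + 3 + 4 = 10
WMA = 32648 / 10 = 3264.80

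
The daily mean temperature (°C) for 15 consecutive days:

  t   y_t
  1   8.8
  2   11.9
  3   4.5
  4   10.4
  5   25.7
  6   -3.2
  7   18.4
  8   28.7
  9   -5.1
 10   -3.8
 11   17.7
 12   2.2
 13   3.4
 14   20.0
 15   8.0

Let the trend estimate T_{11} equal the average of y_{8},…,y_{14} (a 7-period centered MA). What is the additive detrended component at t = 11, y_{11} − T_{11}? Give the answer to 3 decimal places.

8.686

Trend T_11 = (28.7 + (-5.1) + (-3.8) + 17.7 + 2.2 + 3.4 + 20.0) / 7 = 63.1/7 = 9.01429
Detrended value: 17.7 − 9.01429 = 8.686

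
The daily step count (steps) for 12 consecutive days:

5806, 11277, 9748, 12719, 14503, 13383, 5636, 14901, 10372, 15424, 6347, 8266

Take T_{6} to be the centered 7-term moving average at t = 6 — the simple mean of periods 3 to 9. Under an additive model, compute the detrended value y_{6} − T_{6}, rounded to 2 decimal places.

Trend T_6 = (9748 + 12719 + 14503 + 13383 + 5636 + 14901 + 10372) / 7 = 81262/7 = 11608.8571
Detrended value: 13383 − 11608.8571 = 1774.14

1774.14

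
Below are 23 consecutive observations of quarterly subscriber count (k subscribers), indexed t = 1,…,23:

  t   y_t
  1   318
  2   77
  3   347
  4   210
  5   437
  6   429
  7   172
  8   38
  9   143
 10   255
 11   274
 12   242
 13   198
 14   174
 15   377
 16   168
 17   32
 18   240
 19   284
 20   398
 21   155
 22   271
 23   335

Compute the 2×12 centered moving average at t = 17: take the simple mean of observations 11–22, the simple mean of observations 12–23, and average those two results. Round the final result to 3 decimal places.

236.958

Sum over 11–22: 274 + 242 + 198 + 174 + 377 + 168 + 32 + 240 + 284 + 398 + 155 + 271 = 2813
Sum over 12–23: 242 + 198 + 174 + 377 + 168 + 32 + 240 + 284 + 398 + 155 + 271 + 335 = 2874
CMA at t=17 = (2813 + 2874) / (2·12) = 5687 / 24 = 236.958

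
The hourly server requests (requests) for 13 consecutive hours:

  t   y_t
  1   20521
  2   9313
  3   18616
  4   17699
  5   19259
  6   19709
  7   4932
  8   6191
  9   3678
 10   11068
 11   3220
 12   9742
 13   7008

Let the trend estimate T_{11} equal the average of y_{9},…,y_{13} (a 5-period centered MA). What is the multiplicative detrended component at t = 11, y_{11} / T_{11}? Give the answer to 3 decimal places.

0.464

Trend T_11 = (3678 + 11068 + 3220 + 9742 + 7008) / 5 = 34716/5 = 6943.20000
Ratio to trend: 3220 / 6943.20000 = 0.464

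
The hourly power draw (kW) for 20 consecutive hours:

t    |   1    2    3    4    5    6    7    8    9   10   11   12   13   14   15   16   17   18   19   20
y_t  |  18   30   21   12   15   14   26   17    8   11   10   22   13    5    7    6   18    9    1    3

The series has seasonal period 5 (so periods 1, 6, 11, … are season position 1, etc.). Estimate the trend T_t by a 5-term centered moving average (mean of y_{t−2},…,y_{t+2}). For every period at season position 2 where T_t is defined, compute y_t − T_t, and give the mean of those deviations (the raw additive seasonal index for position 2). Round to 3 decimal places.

Season position 2 occurs at t = 7, 12, 17 (where T_t is defined).
t=7: T_7 = 16.00000; y_7 − T_7 = 26 − 16.00000 = 10.00000
t=12: T_12 = 12.20000; y_12 − T_12 = 22 − 12.20000 = 9.80000
t=17: T_17 = 8.20000; y_17 − T_17 = 18 − 8.20000 = 9.80000
Mean deviation: (10.00000 + 9.80000 + 9.80000) / 3 = 9.867

9.867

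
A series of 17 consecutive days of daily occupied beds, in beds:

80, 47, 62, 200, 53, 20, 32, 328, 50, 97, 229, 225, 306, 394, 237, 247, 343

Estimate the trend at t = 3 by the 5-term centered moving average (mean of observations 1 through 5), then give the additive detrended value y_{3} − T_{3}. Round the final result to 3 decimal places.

Trend T_3 = (80 + 47 + 62 + 200 + 53) / 5 = 442/5 = 88.40000
Detrended value: 62 − 88.40000 = -26.400

-26.400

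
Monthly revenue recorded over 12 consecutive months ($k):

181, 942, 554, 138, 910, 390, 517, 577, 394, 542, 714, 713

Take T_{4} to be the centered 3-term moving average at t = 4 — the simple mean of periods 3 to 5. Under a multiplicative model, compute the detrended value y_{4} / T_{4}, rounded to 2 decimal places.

Trend T_4 = (554 + 138 + 910) / 3 = 1602/3 = 534.0000
Ratio to trend: 138 / 534.0000 = 0.26

0.26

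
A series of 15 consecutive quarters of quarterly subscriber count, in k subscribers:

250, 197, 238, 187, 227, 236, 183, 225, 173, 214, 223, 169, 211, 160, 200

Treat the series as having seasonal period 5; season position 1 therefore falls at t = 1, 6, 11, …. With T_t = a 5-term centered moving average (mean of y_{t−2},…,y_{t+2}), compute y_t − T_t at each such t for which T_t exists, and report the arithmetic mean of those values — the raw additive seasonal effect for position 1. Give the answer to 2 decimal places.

Season position 1 occurs at t = 6, 11 (where T_t is defined).
t=6: T_6 = 211.6000; y_6 − T_6 = 236 − 211.6000 = 24.4000
t=11: T_11 = 198.0000; y_11 − T_11 = 223 − 198.0000 = 25.0000
Mean deviation: (24.4000 + 25.0000) / 2 = 24.70

24.70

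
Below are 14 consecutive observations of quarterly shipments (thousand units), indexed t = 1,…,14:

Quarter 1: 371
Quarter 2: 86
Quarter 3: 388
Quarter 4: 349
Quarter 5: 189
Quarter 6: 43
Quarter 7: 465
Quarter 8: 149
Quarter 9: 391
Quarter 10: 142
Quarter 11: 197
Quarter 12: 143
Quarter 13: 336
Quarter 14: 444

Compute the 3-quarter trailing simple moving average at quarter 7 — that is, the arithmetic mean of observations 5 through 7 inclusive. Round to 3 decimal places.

232.333

Sum of periods 5–7: 189 + 43 + 465 = 697
Divide by 3: 697 / 3 = 232.333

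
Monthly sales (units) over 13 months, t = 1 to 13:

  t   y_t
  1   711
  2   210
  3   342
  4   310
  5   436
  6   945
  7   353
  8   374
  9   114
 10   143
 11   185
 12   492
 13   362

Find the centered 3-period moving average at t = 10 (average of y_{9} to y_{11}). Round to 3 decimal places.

Sum of periods 9–11: 114 + 143 + 185 = 442
Divide by 3: 442 / 3 = 147.333

147.333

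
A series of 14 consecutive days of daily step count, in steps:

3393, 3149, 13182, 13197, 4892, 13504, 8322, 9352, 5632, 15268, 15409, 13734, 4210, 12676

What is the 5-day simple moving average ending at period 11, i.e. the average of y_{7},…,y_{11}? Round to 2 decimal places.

Sum of periods 7–11: 8322 + 9352 + 5632 + 15268 + 15409 = 53983
Divide by 5: 53983 / 5 = 10796.60

10796.60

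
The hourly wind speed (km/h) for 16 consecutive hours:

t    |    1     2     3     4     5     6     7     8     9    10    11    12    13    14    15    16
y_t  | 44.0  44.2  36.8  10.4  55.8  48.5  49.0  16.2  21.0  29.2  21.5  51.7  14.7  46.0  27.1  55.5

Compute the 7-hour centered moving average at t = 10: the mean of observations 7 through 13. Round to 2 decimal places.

29.04

Sum of periods 7–13: 49.0 + 16.2 + 21.0 + 29.2 + 21.5 + 51.7 + 14.7 = 203.3
Divide by 7: 203.3 / 7 = 29.04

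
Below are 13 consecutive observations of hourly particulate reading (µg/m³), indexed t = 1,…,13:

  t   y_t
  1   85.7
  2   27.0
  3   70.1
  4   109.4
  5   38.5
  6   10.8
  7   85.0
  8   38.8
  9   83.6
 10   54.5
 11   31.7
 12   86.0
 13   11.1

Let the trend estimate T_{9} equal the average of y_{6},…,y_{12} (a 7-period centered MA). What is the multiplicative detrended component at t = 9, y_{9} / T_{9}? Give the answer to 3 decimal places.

1.499

Trend T_9 = (10.8 + 85.0 + 38.8 + 83.6 + 54.5 + 31.7 + 86.0) / 7 = 390.4/7 = 55.77143
Ratio to trend: 83.6 / 55.77143 = 1.499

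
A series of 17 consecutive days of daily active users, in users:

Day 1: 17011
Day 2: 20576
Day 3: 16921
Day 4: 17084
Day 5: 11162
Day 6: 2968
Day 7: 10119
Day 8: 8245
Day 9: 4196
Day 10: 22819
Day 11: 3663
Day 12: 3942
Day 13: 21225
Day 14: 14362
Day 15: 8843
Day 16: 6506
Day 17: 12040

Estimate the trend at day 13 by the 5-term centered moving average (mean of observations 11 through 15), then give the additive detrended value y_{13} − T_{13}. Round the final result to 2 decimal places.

Trend T_13 = (3663 + 3942 + 21225 + 14362 + 8843) / 5 = 52035/5 = 10407.0000
Detrended value: 21225 − 10407.0000 = 10818.00

10818.00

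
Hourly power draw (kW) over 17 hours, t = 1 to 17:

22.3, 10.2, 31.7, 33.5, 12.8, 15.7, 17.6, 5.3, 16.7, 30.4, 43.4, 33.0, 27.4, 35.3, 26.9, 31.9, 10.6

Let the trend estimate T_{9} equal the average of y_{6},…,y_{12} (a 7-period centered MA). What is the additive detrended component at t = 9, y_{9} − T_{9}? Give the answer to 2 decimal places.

-6.46

Trend T_9 = (15.7 + 17.6 + 5.3 + 16.7 + 30.4 + 43.4 + 33.0) / 7 = 162.1/7 = 23.1571
Detrended value: 16.7 − 23.1571 = -6.46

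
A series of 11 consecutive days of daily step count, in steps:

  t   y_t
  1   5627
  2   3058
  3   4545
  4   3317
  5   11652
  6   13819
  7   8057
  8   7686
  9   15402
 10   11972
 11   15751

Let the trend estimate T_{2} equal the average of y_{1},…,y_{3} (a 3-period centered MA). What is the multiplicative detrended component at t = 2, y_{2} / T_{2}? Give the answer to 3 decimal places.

Trend T_2 = (5627 + 3058 + 4545) / 3 = 13230/3 = 4410.00000
Ratio to trend: 3058 / 4410.00000 = 0.693

0.693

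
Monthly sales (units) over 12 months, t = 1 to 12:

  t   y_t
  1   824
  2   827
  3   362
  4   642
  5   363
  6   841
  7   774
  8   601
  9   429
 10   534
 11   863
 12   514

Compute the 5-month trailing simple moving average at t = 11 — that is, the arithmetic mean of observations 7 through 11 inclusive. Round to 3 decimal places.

640.200

Sum of periods 7–11: 774 + 601 + 429 + 534 + 863 = 3201
Divide by 5: 3201 / 5 = 640.200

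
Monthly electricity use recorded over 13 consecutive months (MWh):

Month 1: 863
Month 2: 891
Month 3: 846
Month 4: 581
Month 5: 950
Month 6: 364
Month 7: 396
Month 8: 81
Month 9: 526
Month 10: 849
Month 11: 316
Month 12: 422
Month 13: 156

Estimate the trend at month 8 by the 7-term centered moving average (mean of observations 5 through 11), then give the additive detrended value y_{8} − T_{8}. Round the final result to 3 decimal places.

-416.429

Trend T_8 = (950 + 364 + 396 + 81 + 526 + 849 + 316) / 7 = 3482/7 = 497.42857
Detrended value: 81 − 497.42857 = -416.429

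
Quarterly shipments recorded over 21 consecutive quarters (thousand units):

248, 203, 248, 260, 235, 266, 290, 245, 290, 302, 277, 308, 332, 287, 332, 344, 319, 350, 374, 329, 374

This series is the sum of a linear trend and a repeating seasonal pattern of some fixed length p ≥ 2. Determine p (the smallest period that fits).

6

First differences y_{t+1} − y_t: -45, 45, 12, -25, 31, 24, -45, 45, 12, -25, 31, 24, -45, 45, …
The difference pattern repeats every 6 terms and not for any smaller step, so p = 6.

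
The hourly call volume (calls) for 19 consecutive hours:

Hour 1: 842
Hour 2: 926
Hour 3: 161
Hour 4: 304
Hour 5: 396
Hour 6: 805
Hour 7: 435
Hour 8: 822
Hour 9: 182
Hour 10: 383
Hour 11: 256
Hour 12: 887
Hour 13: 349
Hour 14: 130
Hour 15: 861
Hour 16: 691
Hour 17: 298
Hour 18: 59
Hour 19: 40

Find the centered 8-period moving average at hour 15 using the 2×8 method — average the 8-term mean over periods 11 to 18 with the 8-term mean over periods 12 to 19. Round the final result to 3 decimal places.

427.875

Sum over 11–18: 256 + 887 + 349 + 130 + 861 + 691 + 298 + 59 = 3531
Sum over 12–19: 887 + 349 + 130 + 861 + 691 + 298 + 59 + 40 = 3315
CMA at t=15 = (3531 + 3315) / (2·8) = 6846 / 16 = 427.875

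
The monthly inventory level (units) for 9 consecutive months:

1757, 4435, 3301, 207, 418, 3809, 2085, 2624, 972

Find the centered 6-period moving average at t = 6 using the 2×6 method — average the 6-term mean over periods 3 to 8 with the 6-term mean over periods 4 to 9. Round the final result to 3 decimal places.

1879.917

Sum over 3–8: 3301 + 207 + 418 + 3809 + 2085 + 2624 = 12444
Sum over 4–9: 207 + 418 + 3809 + 2085 + 2624 + 972 = 10115
CMA at t=6 = (12444 + 10115) / (2·6) = 22559 / 12 = 1879.917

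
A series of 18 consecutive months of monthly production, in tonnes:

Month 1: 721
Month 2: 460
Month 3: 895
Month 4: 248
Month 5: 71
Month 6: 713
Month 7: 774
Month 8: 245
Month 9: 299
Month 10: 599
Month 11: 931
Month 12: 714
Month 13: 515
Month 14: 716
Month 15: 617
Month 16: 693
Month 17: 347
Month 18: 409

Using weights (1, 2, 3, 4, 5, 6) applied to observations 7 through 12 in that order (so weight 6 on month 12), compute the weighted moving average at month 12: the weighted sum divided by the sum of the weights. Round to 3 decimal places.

642.667

Weighted sum: 1·774 + 2·245 + 3·299 + 4·599 + 5·931 + 6·714 = 774 + 490 + 897 + 2396 + 4655 + 4284 = 13496
Weight total: 1 + 2 + 3 + 4 + 5 + 6 = 21
WMA = 13496 / 21 = 642.667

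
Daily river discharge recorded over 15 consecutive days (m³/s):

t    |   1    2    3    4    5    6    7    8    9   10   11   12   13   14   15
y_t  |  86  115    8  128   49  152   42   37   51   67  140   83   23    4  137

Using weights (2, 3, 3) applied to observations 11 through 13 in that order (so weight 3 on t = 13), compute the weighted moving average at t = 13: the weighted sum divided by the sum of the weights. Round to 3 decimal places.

Weighted sum: 2·140 + 3·83 + 3·23 = 280 + 249 + 69 = 598
Weight total: 2 + 3 + 3 = 8
WMA = 598 / 8 = 74.750

74.750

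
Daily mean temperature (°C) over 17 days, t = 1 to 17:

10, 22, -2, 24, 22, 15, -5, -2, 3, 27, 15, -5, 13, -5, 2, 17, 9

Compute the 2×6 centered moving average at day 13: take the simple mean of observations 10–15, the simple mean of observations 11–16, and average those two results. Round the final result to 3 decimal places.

Sum over 10–15: 27 + 15 + (-5) + 13 + (-5) + 2 = 47
Sum over 11–16: 15 + (-5) + 13 + (-5) + 2 + 17 = 37
CMA at t=13 = (47 + 37) / (2·6) = 84 / 12 = 7.000

7.000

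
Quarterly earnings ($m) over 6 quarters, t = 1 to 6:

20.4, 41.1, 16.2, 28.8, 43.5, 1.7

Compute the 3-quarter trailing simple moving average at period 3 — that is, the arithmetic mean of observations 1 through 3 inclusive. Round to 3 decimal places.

25.900

Sum of periods 1–3: 20.4 + 41.1 + 16.2 = 77.7
Divide by 3: 77.7 / 3 = 25.900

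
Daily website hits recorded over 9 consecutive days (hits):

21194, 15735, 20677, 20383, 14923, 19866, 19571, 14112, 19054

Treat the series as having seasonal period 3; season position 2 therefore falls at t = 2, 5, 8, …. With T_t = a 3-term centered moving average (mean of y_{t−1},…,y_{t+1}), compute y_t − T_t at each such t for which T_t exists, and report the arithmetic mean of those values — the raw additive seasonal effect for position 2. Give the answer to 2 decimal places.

Season position 2 occurs at t = 2, 5, 8 (where T_t is defined).
t=2: T_2 = 19202.0000; y_2 − T_2 = 15735 − 19202.0000 = -3467.0000
t=5: T_5 = 18390.6667; y_5 − T_5 = 14923 − 18390.6667 = -3467.6667
t=8: T_8 = 17579.0000; y_8 − T_8 = 14112 − 17579.0000 = -3467.0000
Mean deviation: (-3467.0000 + -3467.6667 + -3467.0000) / 3 = -3467.22

-3467.22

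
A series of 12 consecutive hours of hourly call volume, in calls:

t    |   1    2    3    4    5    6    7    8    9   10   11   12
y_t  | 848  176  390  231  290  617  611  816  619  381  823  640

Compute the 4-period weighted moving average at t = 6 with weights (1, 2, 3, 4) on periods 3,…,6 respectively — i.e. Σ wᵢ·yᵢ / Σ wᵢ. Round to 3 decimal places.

Weighted sum: 1·390 + 2·231 + 3·290 + 4·617 = 390 + 462 + 870 + 2468 = 4190
Weight total: 1 + 2 + 3 + 4 = 10
WMA = 4190 / 10 = 419.000

419.000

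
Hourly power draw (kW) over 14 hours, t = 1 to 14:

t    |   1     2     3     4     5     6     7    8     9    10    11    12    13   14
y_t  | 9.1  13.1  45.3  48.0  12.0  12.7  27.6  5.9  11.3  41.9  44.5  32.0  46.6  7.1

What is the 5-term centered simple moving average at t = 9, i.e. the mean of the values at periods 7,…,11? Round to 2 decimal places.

Sum of periods 7–11: 27.6 + 5.9 + 11.3 + 41.9 + 44.5 = 131.2
Divide by 5: 131.2 / 5 = 26.24

26.24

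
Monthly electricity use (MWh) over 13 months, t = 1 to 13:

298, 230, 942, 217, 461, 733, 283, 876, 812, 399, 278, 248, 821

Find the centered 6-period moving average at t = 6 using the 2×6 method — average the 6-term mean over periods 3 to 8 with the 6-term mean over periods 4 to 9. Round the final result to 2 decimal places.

Sum over 3–8: 942 + 217 + 461 + 733 + 283 + 876 = 3512
Sum over 4–9: 217 + 461 + 733 + 283 + 876 + 812 = 3382
CMA at t=6 = (3512 + 3382) / (2·6) = 6894 / 12 = 574.50

574.50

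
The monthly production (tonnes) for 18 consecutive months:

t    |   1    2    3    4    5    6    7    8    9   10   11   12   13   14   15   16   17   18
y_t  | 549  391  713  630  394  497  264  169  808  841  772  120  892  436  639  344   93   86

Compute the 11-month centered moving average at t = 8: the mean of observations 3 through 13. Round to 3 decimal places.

554.545

Sum of periods 3–13: 713 + 630 + 394 + 497 + 264 + 169 + 808 + 841 + 772 + 120 + 892 = 6100
Divide by 11: 6100 / 11 = 554.545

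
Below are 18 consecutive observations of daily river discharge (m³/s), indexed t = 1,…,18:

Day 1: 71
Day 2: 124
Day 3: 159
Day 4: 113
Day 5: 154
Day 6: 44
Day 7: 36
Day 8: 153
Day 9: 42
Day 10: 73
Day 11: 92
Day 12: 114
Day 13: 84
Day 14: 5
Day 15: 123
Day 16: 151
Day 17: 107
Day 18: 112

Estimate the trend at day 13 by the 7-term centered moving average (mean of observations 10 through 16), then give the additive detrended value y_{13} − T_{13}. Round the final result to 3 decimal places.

Trend T_13 = (73 + 92 + 114 + 84 + 5 + 123 + 151) / 7 = 642/7 = 91.71429
Detrended value: 84 − 91.71429 = -7.714

-7.714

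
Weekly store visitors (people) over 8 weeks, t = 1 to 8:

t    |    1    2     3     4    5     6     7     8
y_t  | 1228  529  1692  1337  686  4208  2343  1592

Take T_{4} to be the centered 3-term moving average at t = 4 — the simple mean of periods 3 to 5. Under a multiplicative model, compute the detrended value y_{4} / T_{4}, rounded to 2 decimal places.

Trend T_4 = (1692 + 1337 + 686) / 3 = 3715/3 = 1238.3333
Ratio to trend: 1337 / 1238.3333 = 1.08

1.08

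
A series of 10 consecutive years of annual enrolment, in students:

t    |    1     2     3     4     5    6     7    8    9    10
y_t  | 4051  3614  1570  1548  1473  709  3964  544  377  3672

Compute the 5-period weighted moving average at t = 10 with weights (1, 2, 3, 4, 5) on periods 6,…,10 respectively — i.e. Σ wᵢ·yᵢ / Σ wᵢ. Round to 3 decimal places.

Weighted sum: 1·709 + 2·3964 + 3·544 + 4·377 + 5·3672 = 709 + 7928 + 1632 + 1508 + 18360 = 30137
Weight total: 1 + 2 + 3 + 4 + 5 = 15
WMA = 30137 / 15 = 2009.133

2009.133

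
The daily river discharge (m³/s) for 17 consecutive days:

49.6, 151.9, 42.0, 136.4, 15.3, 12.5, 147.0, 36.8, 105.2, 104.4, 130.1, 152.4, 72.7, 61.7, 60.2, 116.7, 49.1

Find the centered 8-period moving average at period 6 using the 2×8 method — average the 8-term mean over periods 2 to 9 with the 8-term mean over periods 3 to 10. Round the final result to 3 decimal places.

77.919

Sum over 2–9: 151.9 + 42.0 + 136.4 + 15.3 + 12.5 + 147.0 + 36.8 + 105.2 = 647.1
Sum over 3–10: 42.0 + 136.4 + 15.3 + 12.5 + 147.0 + 36.8 + 105.2 + 104.4 = 599.6
CMA at t=6 = (647.1 + 599.6) / (2·8) = 1246.7 / 16 = 77.919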